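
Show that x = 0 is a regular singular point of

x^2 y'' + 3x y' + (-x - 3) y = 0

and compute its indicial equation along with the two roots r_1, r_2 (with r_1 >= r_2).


Divide by x^2 to reach normal form y'' + P_1(x) y' + P_2(x) y = 0 with P_1(x) = 3/x and P_2(x) = -1/x - 3/x^2.
x = 0 is a singular point because the y'-coefficient 3/x has a pole at x = 0 and the y-coefficient -1/x - 3/x^2 has a pole at x = 0.
It is a regular singular point because x P_1(x) = p(x) = 3 and x^2 P_2(x) = q(x) = -x - 3 are polynomials, hence analytic at x = 0.
p(0) = 3,  q(0) = -3.
Indicial equation: r(r-1) + p(0) r + q(0) = 0, i.e. r^2 + (p(0) - 1) r + q(0) = 0, i.e. r^2 + 2 r - 3 = 0.
Discriminant: (2)^2 - 4(-3) = 16, so r = (-2 ± 4)/2.
Solving: r_1 = 1, r_2 = -3.

indicial: r^2 + 2 r - 3 = 0; roots r_1 = 1, r_2 = -3


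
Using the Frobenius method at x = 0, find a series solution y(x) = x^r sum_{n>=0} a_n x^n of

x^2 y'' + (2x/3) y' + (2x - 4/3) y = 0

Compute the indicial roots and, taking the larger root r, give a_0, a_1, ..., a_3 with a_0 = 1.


Write in Frobenius form y'' + (p(x)/x) y' + (q(x)/x^2) y = 0:
  p(x) = 2/3,  q(x) = 2x - 4/3.
Indicial equation: r(r-1) + (2/3) r + (-4/3) = 0 -> roots r_1 = 4/3, r_2 = -1.
Take r = r_1 = 4/3. Let y(x) = x^r sum_{n>=0} a_n x^n with a_0 = 1.
Substitute y = x^r sum a_n x^n and match x^{r+n}. The recurrence is
  D(n) a_n + 2 a_{n-1} = 0,  where D(n) = (r+n)(r+n-1) + (2/3)(r+n) + (-4/3).
  a_n = -2 / D(n) * a_{n-1}.
Since the indicial polynomial factors as (r - r_1)(r - r_2), D(n) = (r_1 + n - r_1)(r_1 + n - r_2) = n(n + 7/3).
Evaluating step by step (a_0 = 1):
  n = 1: D(1) = 1(1 + 7/3) = 10/3; numerator = -2(1) = -2; a_1 = (-2)/(10/3) = -3/5
  n = 2: D(2) = 2(2 + 7/3) = 26/3; numerator = -2(-3/5) = 6/5; a_2 = (6/5)/(26/3) = 9/65
  n = 3: D(3) = 3(3 + 7/3) = 16; numerator = -2(9/65) = -18/65; a_3 = (-18/65)/(16) = -9/520

r = 4/3; a_0 = 1; a_1 = -3/5; a_2 = 9/65; a_3 = -9/520


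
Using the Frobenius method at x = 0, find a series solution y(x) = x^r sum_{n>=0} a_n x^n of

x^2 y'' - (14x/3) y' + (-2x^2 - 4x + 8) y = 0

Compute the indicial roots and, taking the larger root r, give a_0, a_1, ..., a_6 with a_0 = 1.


Write in Frobenius form y'' + (p(x)/x) y' + (q(x)/x^2) y = 0:
  p(x) = -14/3,  q(x) = -2x^2 - 4x + 8.
Indicial equation: r(r-1) + (-14/3) r + (8) = 0 -> roots r_1 = 3, r_2 = 8/3.
Take r = r_1 = 3. Let y(x) = x^r sum_{n>=0} a_n x^n with a_0 = 1.
Substitute y = x^r sum a_n x^n and match x^{r+n}. The recurrence is
  D(n) a_n - 4 a_{n-1} - 2 a_{n-2} = 0,  where D(n) = (r+n)(r+n-1) + (-14/3)(r+n) + (8).
  a_n = [4 a_{n-1} + 2 a_{n-2}] / D(n).
Since the indicial polynomial factors as (r - r_1)(r - r_2), D(n) = (r_1 + n - r_1)(r_1 + n - r_2) = n(n + 1/3).
Evaluating step by step (a_0 = 1):
  n = 1: D(1) = 1(1 + 1/3) = 4/3; numerator = 4(1) = 4; a_1 = (4)/(4/3) = 3
  n = 2: D(2) = 2(2 + 1/3) = 14/3; numerator = 4(3) + 2(1) = 14; a_2 = (14)/(14/3) = 3
  n = 3: D(3) = 3(3 + 1/3) = 10; numerator = 4(3) + 2(3) = 18; a_3 = (18)/(10) = 9/5
  n = 4: D(4) = 4(4 + 1/3) = 52/3; numerator = 4(9/5) + 2(3) = 66/5; a_4 = (66/5)/(52/3) = 99/130
  n = 5: D(5) = 5(5 + 1/3) = 80/3; numerator = 4(99/130) + 2(9/5) = 432/65; a_5 = (432/65)/(80/3) = 81/325
  n = 6: D(6) = 6(6 + 1/3) = 38; numerator = 4(81/325) + 2(99/130) = 63/25; a_6 = (63/25)/(38) = 63/950

r = 3; a_0 = 1; a_1 = 3; a_2 = 3; a_3 = 9/5; a_4 = 99/130; a_5 = 81/325; a_6 = 63/950


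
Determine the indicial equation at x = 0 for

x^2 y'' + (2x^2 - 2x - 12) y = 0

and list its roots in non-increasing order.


Divide by x^2 to reach normal form y'' + P_1(x) y' + P_2(x) y = 0 with P_1(x) = 0 and P_2(x) = 2 - 2/x - 12/x^2.
x = 0 is a singular point because the y-coefficient 2 - 2/x - 12/x^2 has a pole at x = 0.
It is a regular singular point because x P_1(x) = p(x) = 0 and x^2 P_2(x) = q(x) = 2x^2 - 2x - 12 are polynomials, hence analytic at x = 0.
p(0) = 0,  q(0) = -12.
Indicial equation: r(r-1) + p(0) r + q(0) = 0, i.e. r^2 + (p(0) - 1) r + q(0) = 0, i.e. r^2 - 1 r - 12 = 0.
Discriminant: (-1)^2 - 4(-12) = 49, so r = (1 ± 7)/2.
Solving: r_1 = 4, r_2 = -3.

indicial: r^2 - 1 r - 12 = 0; roots r_1 = 4, r_2 = -3


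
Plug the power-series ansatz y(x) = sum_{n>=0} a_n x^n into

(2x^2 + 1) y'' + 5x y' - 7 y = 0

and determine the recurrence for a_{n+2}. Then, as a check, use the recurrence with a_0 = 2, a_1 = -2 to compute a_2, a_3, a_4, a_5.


Substitute y = sum_n a_n x^n.
(1 + 2 x^2) y'' contributes (n+2)(n+1) a_{n+2} + 2 n(n-1) a_n at x^n.
5 x y'(x) contributes 5 n a_n at x^n.
-7 y(x) contributes -7 a_n at x^n.
Matching x^n: (n+2)(n+1) a_{n+2} + (2 n(n-1) + 5 n - 7) a_n = 0.
Thus a_{n+2} = (-2 n(n-1) - 5 n + 7) / ((n+1)(n+2)) * a_n.

Check with a_0 = 2, a_1 = -2 (apply the recurrence for n = 0, 1, 2, 3): a_0 = 2, a_1 = -2, a_2 = 7, a_3 = -2/3, a_4 = -49/12, a_5 = 2/3.

a_(n+2) = (-2 n(n-1) - 5 n + 7) / ((n+1)(n+2)) * a_n; check: a_0 = 2, a_1 = -2, a_2 = 7, a_3 = -2/3, a_4 = -49/12, a_5 = 2/3


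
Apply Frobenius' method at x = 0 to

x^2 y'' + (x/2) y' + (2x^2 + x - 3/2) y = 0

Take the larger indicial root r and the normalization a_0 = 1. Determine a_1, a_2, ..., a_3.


Write in Frobenius form y'' + (p(x)/x) y' + (q(x)/x^2) y = 0:
  p(x) = 1/2,  q(x) = 2x^2 + x - 3/2.
Indicial equation: r(r-1) + (1/2) r + (-3/2) = 0 -> roots r_1 = 3/2, r_2 = -1.
Take r = r_1 = 3/2. Let y(x) = x^r sum_{n>=0} a_n x^n with a_0 = 1.
Substitute y = x^r sum a_n x^n and match x^{r+n}. The recurrence is
  D(n) a_n + 1 a_{n-1} + 2 a_{n-2} = 0,  where D(n) = (r+n)(r+n-1) + (1/2)(r+n) + (-3/2).
  a_n = [-1 a_{n-1} - 2 a_{n-2}] / D(n).
Since the indicial polynomial factors as (r - r_1)(r - r_2), D(n) = (r_1 + n - r_1)(r_1 + n - r_2) = n(n + 5/2).
Evaluating step by step (a_0 = 1):
  n = 1: D(1) = 1(1 + 5/2) = 7/2; numerator = -1(1) = -1; a_1 = (-1)/(7/2) = -2/7
  n = 2: D(2) = 2(2 + 5/2) = 9; numerator = -1(-2/7) - 2(1) = -12/7; a_2 = (-12/7)/(9) = -4/21
  n = 3: D(3) = 3(3 + 5/2) = 33/2; numerator = -1(-4/21) - 2(-2/7) = 16/21; a_3 = (16/21)/(33/2) = 32/693

r = 3/2; a_0 = 1; a_1 = -2/7; a_2 = -4/21; a_3 = 32/693


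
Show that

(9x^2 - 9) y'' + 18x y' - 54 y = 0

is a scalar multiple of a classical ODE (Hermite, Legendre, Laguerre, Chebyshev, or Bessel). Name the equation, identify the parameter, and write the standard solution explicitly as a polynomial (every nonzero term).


All three coefficients share the factor -9; dividing through by -9 gives  (1 - x^2) y'' - 2x y' + 6 y = 0.
This matches the Legendre equation (1 - x^2) y'' - 2x y' + n(n+1) y = 0 (note the -2x y' term) with n(n+1) = 6, so n = 2; the polynomial solution is P_2(x).
With y = sum_k a_k x^k, matching x^k gives (k+2)(k+1) a_{k+2} = [k(k+1) - n(n+1)] a_k = (k - 2)(k + 3) a_k. The right side vanishes at k = 2, so the series with the parity of 2 terminates at degree 2.
Standard normalization (P_n(1) = 1): leading coefficient (2n)!/(2^n (n!)^2) = 24/(4*4) = 3/2, so a_2 = 3/2. Work downward with a_k = (k+1)(k+2) a_{k+2} / ((k - 2)(k + 3)):
  a_0 = (1)(2)(3/2) / ((0 - 2)(0 + 3)) = 3/(-6) = -1/2
Hence P_2(x) = 3 x^2/2 - 1/2.

P_2(x); series = 3 x^2/2 - 1/2


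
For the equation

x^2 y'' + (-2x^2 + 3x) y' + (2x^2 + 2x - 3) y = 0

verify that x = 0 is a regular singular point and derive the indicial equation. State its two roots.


Divide by x^2 to reach normal form y'' + P_1(x) y' + P_2(x) y = 0 with P_1(x) = -2 + 3/x and P_2(x) = 2 + 2/x - 3/x^2.
x = 0 is a singular point because the y'-coefficient -2 + 3/x has a pole at x = 0 and the y-coefficient 2 + 2/x - 3/x^2 has a pole at x = 0.
It is a regular singular point because x P_1(x) = p(x) = 3 - 2x and x^2 P_2(x) = q(x) = 2x^2 + 2x - 3 are polynomials, hence analytic at x = 0.
p(0) = 3,  q(0) = -3.
Indicial equation: r(r-1) + p(0) r + q(0) = 0, i.e. r^2 + (p(0) - 1) r + q(0) = 0, i.e. r^2 + 2 r - 3 = 0.
Discriminant: (2)^2 - 4(-3) = 16, so r = (-2 ± 4)/2.
Solving: r_1 = 1, r_2 = -3.

indicial: r^2 + 2 r - 3 = 0; roots r_1 = 1, r_2 = -3


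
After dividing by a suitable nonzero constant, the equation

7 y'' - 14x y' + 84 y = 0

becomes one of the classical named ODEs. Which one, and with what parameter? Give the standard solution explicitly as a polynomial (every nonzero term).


All three coefficients share the factor 7; dividing through by 7 gives  y'' - 2x y' + 12 y = 0.
This matches the Hermite equation y'' - 2x y' + 2n y = 0 with 2n = 12, so n = 6; the polynomial solution is H_6(x).
With y = sum_k a_k x^k, matching x^k gives (k+2)(k+1) a_{k+2} = 2(k - n) a_k = 2(k - 6) a_k. The right side vanishes at k = 6, so the series with the parity of 6 terminates at degree 6.
Standard normalization: leading coefficient of H_n is 2^n, so a_6 = 2^6 = 64. Work downward with a_k = (k+1)(k+2) a_{k+2} / (2(k - n)):
  a_4 = (5)(6)(64) / (2(4 - 6)) = 1920/(-4) = -480
  a_2 = (3)(4)(-480) / (2(2 - 6)) = -5760/(-8) = 720
  a_0 = (1)(2)(720) / (2(0 - 6)) = 1440/(-12) = -120
Hence H_6(x) = 64 x^6 - 480 x^4 + 720 x^2 - 120.

H_6(x); series = 64 x^6 - 480 x^4 + 720 x^2 - 120


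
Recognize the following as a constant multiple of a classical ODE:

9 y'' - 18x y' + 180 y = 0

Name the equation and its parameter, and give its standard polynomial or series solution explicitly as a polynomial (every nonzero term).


All three coefficients share the factor 9; dividing through by 9 gives  y'' - 2x y' + 20 y = 0.
This matches the Hermite equation y'' - 2x y' + 2n y = 0 with 2n = 20, so n = 10; the polynomial solution is H_10(x).
With y = sum_k a_k x^k, matching x^k gives (k+2)(k+1) a_{k+2} = 2(k - n) a_k = 2(k - 10) a_k. The right side vanishes at k = 10, so the series with the parity of 10 terminates at degree 10.
Standard normalization: leading coefficient of H_n is 2^n, so a_10 = 2^10 = 1024. Work downward with a_k = (k+1)(k+2) a_{k+2} / (2(k - n)):
  a_8 = (9)(10)(1024) / (2(8 - 10)) = 92160/(-4) = -23040
  a_6 = (7)(8)(-23040) / (2(6 - 10)) = -1290240/(-8) = 161280
  a_4 = (5)(6)(161280) / (2(4 - 10)) = 4838400/(-12) = -403200
  a_2 = (3)(4)(-403200) / (2(2 - 10)) = -4838400/(-16) = 302400
  a_0 = (1)(2)(302400) / (2(0 - 10)) = 604800/(-20) = -30240
Hence H_10(x) = 1024 x^10 - 23040 x^8 + 161280 x^6 - 403200 x^4 + 302400 x^2 - 30240.

H_10(x); series = 1024 x^10 - 23040 x^8 + 161280 x^6 - 403200 x^4 + 302400 x^2 - 30240


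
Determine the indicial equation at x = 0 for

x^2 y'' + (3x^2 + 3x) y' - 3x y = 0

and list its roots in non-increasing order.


Divide by x^2 to reach normal form y'' + P_1(x) y' + P_2(x) y = 0 with P_1(x) = 3 + 3/x and P_2(x) = -3/x.
x = 0 is a singular point because the y'-coefficient 3 + 3/x has a pole at x = 0 and the y-coefficient -3/x has a pole at x = 0.
It is a regular singular point because x P_1(x) = p(x) = 3x + 3 and x^2 P_2(x) = q(x) = -3x are polynomials, hence analytic at x = 0.
p(0) = 3,  q(0) = 0.
Indicial equation: r(r-1) + p(0) r + q(0) = 0, i.e. r^2 + (p(0) - 1) r + q(0) = 0, i.e. r^2 + 2 r = 0.
Discriminant: (2)^2 - 4(0) = 4, so r = (-2 ± 2)/2.
Solving: r_1 = 0, r_2 = -2.

indicial: r^2 + 2 r = 0; roots r_1 = 0, r_2 = -2


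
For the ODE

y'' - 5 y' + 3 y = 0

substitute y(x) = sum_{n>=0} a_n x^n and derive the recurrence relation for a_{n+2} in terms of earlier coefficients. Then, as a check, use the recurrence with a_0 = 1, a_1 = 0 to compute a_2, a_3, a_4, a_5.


Substitute y = sum_n a_n x^n.
y''(x) has coefficient (n+2)(n+1) a_{n+2} at x^n;
-5 y'(x) has coefficient -5 (n+1) a_{n+1} at x^n;
3 y(x) has coefficient 3 a_n at x^n.
Matching x^n: (n+2)(n+1) a_{n+2} - 5 (n+1) a_{n+1} + 3 a_n = 0.
Thus a_{n+2} = [5 (n+1) a_{n+1} - 3 a_n] / ((n+1)(n+2)).

Check with a_0 = 1, a_1 = 0 (apply the recurrence for n = 0, 1, 2, 3): a_0 = 1, a_1 = 0, a_2 = -3/2, a_3 = -5/2, a_4 = -11/4, a_5 = -19/8.

a_(n+2) = [5 (n+1) a_(n+1) - 3 a_n] / ((n+1)(n+2)); check: a_0 = 1, a_1 = 0, a_2 = -3/2, a_3 = -5/2, a_4 = -11/4, a_5 = -19/8


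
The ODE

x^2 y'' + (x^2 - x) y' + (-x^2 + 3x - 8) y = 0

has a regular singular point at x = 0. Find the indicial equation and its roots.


Divide by x^2 to reach normal form y'' + P_1(x) y' + P_2(x) y = 0 with P_1(x) = 1 - 1/x and P_2(x) = -1 + 3/x - 8/x^2.
x = 0 is a singular point because the y'-coefficient 1 - 1/x has a pole at x = 0 and the y-coefficient -1 + 3/x - 8/x^2 has a pole at x = 0.
It is a regular singular point because x P_1(x) = p(x) = x - 1 and x^2 P_2(x) = q(x) = -x^2 + 3x - 8 are polynomials, hence analytic at x = 0.
p(0) = -1,  q(0) = -8.
Indicial equation: r(r-1) + p(0) r + q(0) = 0, i.e. r^2 + (p(0) - 1) r + q(0) = 0, i.e. r^2 - 2 r - 8 = 0.
Discriminant: (-2)^2 - 4(-8) = 36, so r = (2 ± 6)/2.
Solving: r_1 = 4, r_2 = -2.

indicial: r^2 - 2 r - 8 = 0; roots r_1 = 4, r_2 = -2


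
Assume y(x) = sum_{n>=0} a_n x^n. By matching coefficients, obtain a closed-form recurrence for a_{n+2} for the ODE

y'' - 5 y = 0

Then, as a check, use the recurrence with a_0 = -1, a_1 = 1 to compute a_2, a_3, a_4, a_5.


Substitute y = sum_n a_n x^n into y'' + (const) y = 0.
y''(x) = sum_{n>=0} (n+2)(n+1) a_{n+2} x^n.
The ODE becomes sum_n [(n+2)(n+1) a_{n+2} - 5 a_n] x^n = 0.
Setting each coefficient to zero gives the recurrence:
  (n+2)(n+1) a_{n+2} - 5 a_n = 0,
  a_{n+2} = 5 / ((n+1)(n+2)) a_n.

Check with a_0 = -1, a_1 = 1 (apply the recurrence for n = 0, 1, 2, 3): a_0 = -1, a_1 = 1, a_2 = -5/2, a_3 = 5/6, a_4 = -25/24, a_5 = 5/24.

a_{n+2} = 5/((n+1)(n+2)) * a_n; check: a_0 = -1, a_1 = 1, a_2 = -5/2, a_3 = 5/6, a_4 = -25/24, a_5 = 5/24


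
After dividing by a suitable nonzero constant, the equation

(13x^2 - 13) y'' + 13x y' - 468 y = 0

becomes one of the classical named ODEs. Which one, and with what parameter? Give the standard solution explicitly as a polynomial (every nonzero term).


All three coefficients share the factor -13; dividing through by -13 gives  (1 - x^2) y'' - x y' + 36 y = 0.
This matches the Chebyshev equation (1 - x^2) y'' - x y' + n^2 y = 0 (note the -x y' term, not -2x y') with n^2 = 36, so n = 6; the polynomial solution is T_6(x).
With y = sum_k a_k x^k, matching x^k gives (k+2)(k+1) a_{k+2} = (k^2 - n^2) a_k = (k - 6)(k + 6) a_k. The right side vanishes at k = 6, so the series with the parity of 6 terminates at degree 6.
Standard normalization: leading coefficient of T_n is 2^(n-1), so a_6 = 2^5 = 32. Work downward with a_k = (k+1)(k+2) a_{k+2} / ((k - 6)(k + 6)):
  a_4 = (5)(6)(32) / ((4 - 6)(4 + 6)) = 960/(-20) = -48
  a_2 = (3)(4)(-48) / ((2 - 6)(2 + 6)) = -576/(-32) = 18
  a_0 = (1)(2)(18) / ((0 - 6)(0 + 6)) = 36/(-36) = -1
Hence T_6(x) = 32 x^6 - 48 x^4 + 18 x^2 - 1.

T_6(x); series = 32 x^6 - 48 x^4 + 18 x^2 - 1


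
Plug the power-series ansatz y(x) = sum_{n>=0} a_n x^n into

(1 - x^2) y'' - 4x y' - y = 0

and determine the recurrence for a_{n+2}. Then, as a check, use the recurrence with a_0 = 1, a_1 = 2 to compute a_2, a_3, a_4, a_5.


Substitute y = sum_n a_n x^n.
(1 - 1 x^2) y'' contributes (n+2)(n+1) a_{n+2} - n(n-1) a_n at x^n.
-4 x y'(x) contributes -4 n a_n at x^n.
-y(x) contributes -1 a_n at x^n.
Matching x^n: (n+2)(n+1) a_{n+2} + (-n(n-1) - 4 n - 1) a_n = 0.
Thus a_{n+2} = (n(n-1) + 4 n + 1) / ((n+1)(n+2)) * a_n.

Check with a_0 = 1, a_1 = 2 (apply the recurrence for n = 0, 1, 2, 3): a_0 = 1, a_1 = 2, a_2 = 1/2, a_3 = 5/3, a_4 = 11/24, a_5 = 19/12.

a_(n+2) = (n(n-1) + 4 n + 1) / ((n+1)(n+2)) * a_n; check: a_0 = 1, a_1 = 2, a_2 = 1/2, a_3 = 5/3, a_4 = 11/24, a_5 = 19/12


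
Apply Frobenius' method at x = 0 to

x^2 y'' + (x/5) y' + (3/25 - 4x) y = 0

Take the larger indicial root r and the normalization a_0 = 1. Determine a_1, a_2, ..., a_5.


Write in Frobenius form y'' + (p(x)/x) y' + (q(x)/x^2) y = 0:
  p(x) = 1/5,  q(x) = 3/25 - 4x.
Indicial equation: r(r-1) + (1/5) r + (3/25) = 0 -> roots r_1 = 3/5, r_2 = 1/5.
Take r = r_1 = 3/5. Let y(x) = x^r sum_{n>=0} a_n x^n with a_0 = 1.
Substitute y = x^r sum a_n x^n and match x^{r+n}. The recurrence is
  D(n) a_n - 4 a_{n-1} = 0,  where D(n) = (r+n)(r+n-1) + (1/5)(r+n) + (3/25).
  a_n = 4 / D(n) * a_{n-1}.
Since the indicial polynomial factors as (r - r_1)(r - r_2), D(n) = (r_1 + n - r_1)(r_1 + n - r_2) = n(n + 2/5).
Evaluating step by step (a_0 = 1):
  n = 1: D(1) = 1(1 + 2/5) = 7/5; numerator = 4(1) = 4; a_1 = (4)/(7/5) = 20/7
  n = 2: D(2) = 2(2 + 2/5) = 24/5; numerator = 4(20/7) = 80/7; a_2 = (80/7)/(24/5) = 50/21
  n = 3: D(3) = 3(3 + 2/5) = 51/5; numerator = 4(50/21) = 200/21; a_3 = (200/21)/(51/5) = 1000/1071
  n = 4: D(4) = 4(4 + 2/5) = 88/5; numerator = 4(1000/1071) = 4000/1071; a_4 = (4000/1071)/(88/5) = 2500/11781
  n = 5: D(5) = 5(5 + 2/5) = 27; numerator = 4(2500/11781) = 10000/11781; a_5 = (10000/11781)/(27) = 10000/318087

r = 3/5; a_0 = 1; a_1 = 20/7; a_2 = 50/21; a_3 = 1000/1071; a_4 = 2500/11781; a_5 = 10000/318087


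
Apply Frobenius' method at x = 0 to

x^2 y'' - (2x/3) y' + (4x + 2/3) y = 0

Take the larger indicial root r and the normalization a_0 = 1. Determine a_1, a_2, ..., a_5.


Write in Frobenius form y'' + (p(x)/x) y' + (q(x)/x^2) y = 0:
  p(x) = -2/3,  q(x) = 4x + 2/3.
Indicial equation: r(r-1) + (-2/3) r + (2/3) = 0 -> roots r_1 = 1, r_2 = 2/3.
Take r = r_1 = 1. Let y(x) = x^r sum_{n>=0} a_n x^n with a_0 = 1.
Substitute y = x^r sum a_n x^n and match x^{r+n}. The recurrence is
  D(n) a_n + 4 a_{n-1} = 0,  where D(n) = (r+n)(r+n-1) + (-2/3)(r+n) + (2/3).
  a_n = -4 / D(n) * a_{n-1}.
Since the indicial polynomial factors as (r - r_1)(r - r_2), D(n) = (r_1 + n - r_1)(r_1 + n - r_2) = n(n + 1/3).
Evaluating step by step (a_0 = 1):
  n = 1: D(1) = 1(1 + 1/3) = 4/3; numerator = -4(1) = -4; a_1 = (-4)/(4/3) = -3
  n = 2: D(2) = 2(2 + 1/3) = 14/3; numerator = -4(-3) = 12; a_2 = (12)/(14/3) = 18/7
  n = 3: D(3) = 3(3 + 1/3) = 10; numerator = -4(18/7) = -72/7; a_3 = (-72/7)/(10) = -36/35
  n = 4: D(4) = 4(4 + 1/3) = 52/3; numerator = -4(-36/35) = 144/35; a_4 = (144/35)/(52/3) = 108/455
  n = 5: D(5) = 5(5 + 1/3) = 80/3; numerator = -4(108/455) = -432/455; a_5 = (-432/455)/(80/3) = -81/2275

r = 1; a_0 = 1; a_1 = -3; a_2 = 18/7; a_3 = -36/35; a_4 = 108/455; a_5 = -81/2275


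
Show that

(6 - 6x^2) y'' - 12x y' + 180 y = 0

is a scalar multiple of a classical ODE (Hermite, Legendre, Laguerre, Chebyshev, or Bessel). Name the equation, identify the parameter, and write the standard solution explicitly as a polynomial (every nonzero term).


All three coefficients share the factor 6; dividing through by 6 gives  (1 - x^2) y'' - 2x y' + 30 y = 0.
This matches the Legendre equation (1 - x^2) y'' - 2x y' + n(n+1) y = 0 (note the -2x y' term) with n(n+1) = 30, so n = 5; the polynomial solution is P_5(x).
With y = sum_k a_k x^k, matching x^k gives (k+2)(k+1) a_{k+2} = [k(k+1) - n(n+1)] a_k = (k - 5)(k + 6) a_k. The right side vanishes at k = 5, so the series with the parity of 5 terminates at degree 5.
Standard normalization (P_n(1) = 1): leading coefficient (2n)!/(2^n (n!)^2) = 3628800/(32*14400) = 63/8, so a_5 = 63/8. Work downward with a_k = (k+1)(k+2) a_{k+2} / ((k - 5)(k + 6)):
  a_3 = (4)(5)(63/8) / ((3 - 5)(3 + 6)) = (315/2)/(-18) = -35/4
  a_1 = (2)(3)(-35/4) / ((1 - 5)(1 + 6)) = (-105/2)/(-28) = 15/8
Hence P_5(x) = 63 x^5/8 - 35 x^3/4 + 15 x/8.

P_5(x); series = 63 x^5/8 - 35 x^3/4 + 15 x/8


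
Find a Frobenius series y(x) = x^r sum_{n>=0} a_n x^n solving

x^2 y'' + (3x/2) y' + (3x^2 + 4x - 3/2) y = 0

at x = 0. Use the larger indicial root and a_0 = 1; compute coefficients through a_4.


Write in Frobenius form y'' + (p(x)/x) y' + (q(x)/x^2) y = 0:
  p(x) = 3/2,  q(x) = 3x^2 + 4x - 3/2.
Indicial equation: r(r-1) + (3/2) r + (-3/2) = 0 -> roots r_1 = 1, r_2 = -3/2.
Take r = r_1 = 1. Let y(x) = x^r sum_{n>=0} a_n x^n with a_0 = 1.
Substitute y = x^r sum a_n x^n and match x^{r+n}. The recurrence is
  D(n) a_n + 4 a_{n-1} + 3 a_{n-2} = 0,  where D(n) = (r+n)(r+n-1) + (3/2)(r+n) + (-3/2).
  a_n = [-4 a_{n-1} - 3 a_{n-2}] / D(n).
Since the indicial polynomial factors as (r - r_1)(r - r_2), D(n) = (r_1 + n - r_1)(r_1 + n - r_2) = n(n + 5/2).
Evaluating step by step (a_0 = 1):
  n = 1: D(1) = 1(1 + 5/2) = 7/2; numerator = -4(1) = -4; a_1 = (-4)/(7/2) = -8/7
  n = 2: D(2) = 2(2 + 5/2) = 9; numerator = -4(-8/7) - 3(1) = 11/7; a_2 = (11/7)/(9) = 11/63
  n = 3: D(3) = 3(3 + 5/2) = 33/2; numerator = -4(11/63) - 3(-8/7) = 172/63; a_3 = (172/63)/(33/2) = 344/2079
  n = 4: D(4) = 4(4 + 5/2) = 26; numerator = -4(344/2079) - 3(11/63) = -2465/2079; a_4 = (-2465/2079)/(26) = -2465/54054

r = 1; a_0 = 1; a_1 = -8/7; a_2 = 11/63; a_3 = 344/2079; a_4 = -2465/54054


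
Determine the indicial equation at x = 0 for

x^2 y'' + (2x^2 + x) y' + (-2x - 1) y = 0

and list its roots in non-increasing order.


Divide by x^2 to reach normal form y'' + P_1(x) y' + P_2(x) y = 0 with P_1(x) = 2 + 1/x and P_2(x) = -2/x - 1/x^2.
x = 0 is a singular point because the y'-coefficient 2 + 1/x has a pole at x = 0 and the y-coefficient -2/x - 1/x^2 has a pole at x = 0.
It is a regular singular point because x P_1(x) = p(x) = 2x + 1 and x^2 P_2(x) = q(x) = -2x - 1 are polynomials, hence analytic at x = 0.
p(0) = 1,  q(0) = -1.
Indicial equation: r(r-1) + p(0) r + q(0) = 0, i.e. r^2 + (p(0) - 1) r + q(0) = 0, i.e. r^2 - 1 = 0.
Discriminant: (0)^2 - 4(-1) = 4, so r = (0 ± 2)/2.
Solving: r_1 = 1, r_2 = -1.

indicial: r^2 - 1 = 0; roots r_1 = 1, r_2 = -1


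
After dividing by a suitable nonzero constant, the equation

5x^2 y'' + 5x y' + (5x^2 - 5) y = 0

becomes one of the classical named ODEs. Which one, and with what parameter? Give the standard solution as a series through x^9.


All three coefficients share the factor 5; dividing through by 5 gives  x^2 y'' + x y' + (x^2 - 1) y = 0.
This matches the Bessel equation x^2 y'' + x y' + (x^2 - nu^2) y = 0 with nu^2 = 1, so nu = 1; the solution bounded at x = 0 is J_1(x).
Frobenius at x = 0: indicial roots ±nu; for r = nu the recurrence k(k + 2nu) c_k = -c_{k-2} gives the standard series J_nu(x) = sum_{k>=0} (-1)^k / (k! (k+nu)!) (x/2)^(2k+nu). Evaluate the first 5 terms:
  k = 0: (-1)^0 / (0! * 1! * 2^1) x^1 = 1/(1*1*2) x^1 = (1/2) x^1
  k = 1: (-1)^1 / (1! * 2! * 2^3) x^3 = -1/(1*2*8) x^3 = (-1/16) x^3
  k = 2: (-1)^2 / (2! * 3! * 2^5) x^5 = 1/(2*6*32) x^5 = (1/384) x^5
  k = 3: (-1)^3 / (3! * 4! * 2^7) x^7 = -1/(6*24*128) x^7 = (-1/18432) x^7
  k = 4: (-1)^4 / (4! * 5! * 2^9) x^9 = 1/(24*120*512) x^9 = (1/1474560) x^9
Hence J_1(x) = x^9/1474560 - x^7/18432 + x^5/384 - x^3/16 + x/2 + ....

J_1(x); series = x^9/1474560 - x^7/18432 + x^5/384 - x^3/16 + x/2


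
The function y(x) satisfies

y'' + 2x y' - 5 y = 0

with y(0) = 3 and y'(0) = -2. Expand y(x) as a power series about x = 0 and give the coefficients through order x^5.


Ansatz: y(x) = sum_{n>=0} a_n x^n, so y'(x) = sum_{n>=1} n a_n x^(n-1) and y''(x) = sum_{n>=2} n(n-1) a_n x^(n-2).
Substitute into P(x) y'' + Q(x) y' + R(x) y = 0 with P(x) = 1, Q(x) = 2x, R(x) = -5, and match powers of x.
Initial conditions: a_0 = 3, a_1 = -2.
Setting the coefficient of each power of x to zero and solving order by order (substituting the coefficients already found):
  x^0: 2 a_2 - 5 a_0 = 0  ->  2 a_2 = 5 a_0 = 15  ->  a_2 = 15/2
  x^1: 6 a_3 - 3 a_1 = 0  ->  6 a_3 = 3 a_1 = -6  ->  a_3 = -1
  x^2: 12 a_4 - a_2 = 0  ->  12 a_4 = a_2 = 15/2  ->  a_4 = 5/8
  x^3: 20 a_5 + a_3 = 0  ->  20 a_5 = -a_3 = 1  ->  a_5 = 1/20
Truncated series: y(x) = 3 - 2 x + (15/2) x^2 - x^3 + (5/8) x^4 + (1/20) x^5 + O(x^6).

a_0 = 3; a_1 = -2; a_2 = 15/2; a_3 = -1; a_4 = 5/8; a_5 = 1/20


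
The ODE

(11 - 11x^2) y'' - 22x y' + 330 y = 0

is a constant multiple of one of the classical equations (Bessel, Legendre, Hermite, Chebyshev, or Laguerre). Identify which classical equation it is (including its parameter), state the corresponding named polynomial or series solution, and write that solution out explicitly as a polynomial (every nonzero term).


All three coefficients share the factor 11; dividing through by 11 gives  (1 - x^2) y'' - 2x y' + 30 y = 0.
This matches the Legendre equation (1 - x^2) y'' - 2x y' + n(n+1) y = 0 (note the -2x y' term) with n(n+1) = 30, so n = 5; the polynomial solution is P_5(x).
With y = sum_k a_k x^k, matching x^k gives (k+2)(k+1) a_{k+2} = [k(k+1) - n(n+1)] a_k = (k - 5)(k + 6) a_k. The right side vanishes at k = 5, so the series with the parity of 5 terminates at degree 5.
Standard normalization (P_n(1) = 1): leading coefficient (2n)!/(2^n (n!)^2) = 3628800/(32*14400) = 63/8, so a_5 = 63/8. Work downward with a_k = (k+1)(k+2) a_{k+2} / ((k - 5)(k + 6)):
  a_3 = (4)(5)(63/8) / ((3 - 5)(3 + 6)) = (315/2)/(-18) = -35/4
  a_1 = (2)(3)(-35/4) / ((1 - 5)(1 + 6)) = (-105/2)/(-28) = 15/8
Hence P_5(x) = 63 x^5/8 - 35 x^3/4 + 15 x/8.

P_5(x); series = 63 x^5/8 - 35 x^3/4 + 15 x/8


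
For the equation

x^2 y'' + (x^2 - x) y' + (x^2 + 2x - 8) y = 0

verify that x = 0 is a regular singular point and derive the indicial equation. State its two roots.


Divide by x^2 to reach normal form y'' + P_1(x) y' + P_2(x) y = 0 with P_1(x) = 1 - 1/x and P_2(x) = 1 + 2/x - 8/x^2.
x = 0 is a singular point because the y'-coefficient 1 - 1/x has a pole at x = 0 and the y-coefficient 1 + 2/x - 8/x^2 has a pole at x = 0.
It is a regular singular point because x P_1(x) = p(x) = x - 1 and x^2 P_2(x) = q(x) = x^2 + 2x - 8 are polynomials, hence analytic at x = 0.
p(0) = -1,  q(0) = -8.
Indicial equation: r(r-1) + p(0) r + q(0) = 0, i.e. r^2 + (p(0) - 1) r + q(0) = 0, i.e. r^2 - 2 r - 8 = 0.
Discriminant: (-2)^2 - 4(-8) = 36, so r = (2 ± 6)/2.
Solving: r_1 = 4, r_2 = -2.

indicial: r^2 - 2 r - 8 = 0; roots r_1 = 4, r_2 = -2


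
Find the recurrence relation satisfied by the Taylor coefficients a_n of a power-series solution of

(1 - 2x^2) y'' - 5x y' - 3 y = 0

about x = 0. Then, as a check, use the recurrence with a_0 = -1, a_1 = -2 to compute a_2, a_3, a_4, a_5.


Substitute y = sum_n a_n x^n.
(1 - 2 x^2) y'' contributes (n+2)(n+1) a_{n+2} - 2 n(n-1) a_n at x^n.
-5 x y'(x) contributes -5 n a_n at x^n.
-3 y(x) contributes -3 a_n at x^n.
Matching x^n: (n+2)(n+1) a_{n+2} + (-2 n(n-1) - 5 n - 3) a_n = 0.
Thus a_{n+2} = (2 n(n-1) + 5 n + 3) / ((n+1)(n+2)) * a_n.

Check with a_0 = -1, a_1 = -2 (apply the recurrence for n = 0, 1, 2, 3): a_0 = -1, a_1 = -2, a_2 = -3/2, a_3 = -8/3, a_4 = -17/8, a_5 = -4.

a_(n+2) = (2 n(n-1) + 5 n + 3) / ((n+1)(n+2)) * a_n; check: a_0 = -1, a_1 = -2, a_2 = -3/2, a_3 = -8/3, a_4 = -17/8, a_5 = -4


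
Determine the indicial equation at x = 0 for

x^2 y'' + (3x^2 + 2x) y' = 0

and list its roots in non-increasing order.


Divide by x^2 to reach normal form y'' + P_1(x) y' + P_2(x) y = 0 with P_1(x) = 3 + 2/x and P_2(x) = 0.
x = 0 is a singular point because the y'-coefficient 3 + 2/x has a pole at x = 0.
It is a regular singular point because x P_1(x) = p(x) = 3x + 2 and x^2 P_2(x) = q(x) = 0 are polynomials, hence analytic at x = 0.
p(0) = 2,  q(0) = 0.
Indicial equation: r(r-1) + p(0) r + q(0) = 0, i.e. r^2 + (p(0) - 1) r + q(0) = 0, i.e. r^2 + 1 r = 0.
Discriminant: (1)^2 - 4(0) = 1, so r = (-1 ± 1)/2.
Solving: r_1 = 0, r_2 = -1.

indicial: r^2 + 1 r = 0; roots r_1 = 0, r_2 = -1


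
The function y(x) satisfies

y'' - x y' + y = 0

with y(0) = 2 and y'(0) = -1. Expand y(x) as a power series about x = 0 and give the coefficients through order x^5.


Ansatz: y(x) = sum_{n>=0} a_n x^n, so y'(x) = sum_{n>=1} n a_n x^(n-1) and y''(x) = sum_{n>=2} n(n-1) a_n x^(n-2).
Substitute into P(x) y'' + Q(x) y' + R(x) y = 0 with P(x) = 1, Q(x) = -x, R(x) = 1, and match powers of x.
Initial conditions: a_0 = 2, a_1 = -1.
Setting the coefficient of each power of x to zero and solving order by order (substituting the coefficients already found):
  x^0: 2 a_2 + a_0 = 0  ->  2 a_2 = -a_0 = -2  ->  a_2 = -1
  x^1: 6 a_3 = 0  ->  a_3 = 0
  x^2: 12 a_4 - a_2 = 0  ->  12 a_4 = a_2 = -1  ->  a_4 = -1/12
  x^3: 20 a_5 - 2 a_3 = 0  ->  20 a_5 = 2 a_3 = 0  ->  a_5 = 0
Truncated series: y(x) = 2 - x - x^2 - (1/12) x^4 + O(x^6).

a_0 = 2; a_1 = -1; a_2 = -1; a_3 = 0; a_4 = -1/12; a_5 = 0


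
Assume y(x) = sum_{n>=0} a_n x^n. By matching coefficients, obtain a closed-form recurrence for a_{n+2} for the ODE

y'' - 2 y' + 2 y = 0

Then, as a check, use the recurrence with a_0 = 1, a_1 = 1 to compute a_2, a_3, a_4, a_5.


Substitute y = sum_n a_n x^n.
y''(x) has coefficient (n+2)(n+1) a_{n+2} at x^n;
-2 y'(x) has coefficient -2 (n+1) a_{n+1} at x^n;
2 y(x) has coefficient 2 a_n at x^n.
Matching x^n: (n+2)(n+1) a_{n+2} - 2 (n+1) a_{n+1} + 2 a_n = 0.
Thus a_{n+2} = [2 (n+1) a_{n+1} - 2 a_n] / ((n+1)(n+2)).

Check with a_0 = 1, a_1 = 1 (apply the recurrence for n = 0, 1, 2, 3): a_0 = 1, a_1 = 1, a_2 = 0, a_3 = -1/3, a_4 = -1/6, a_5 = -1/30.

a_(n+2) = [2 (n+1) a_(n+1) - 2 a_n] / ((n+1)(n+2)); check: a_0 = 1, a_1 = 1, a_2 = 0, a_3 = -1/3, a_4 = -1/6, a_5 = -1/30


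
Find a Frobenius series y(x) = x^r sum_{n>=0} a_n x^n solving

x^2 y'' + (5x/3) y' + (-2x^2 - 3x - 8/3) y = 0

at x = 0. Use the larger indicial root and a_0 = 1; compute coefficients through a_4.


Write in Frobenius form y'' + (p(x)/x) y' + (q(x)/x^2) y = 0:
  p(x) = 5/3,  q(x) = -2x^2 - 3x - 8/3.
Indicial equation: r(r-1) + (5/3) r + (-8/3) = 0 -> roots r_1 = 4/3, r_2 = -2.
Take r = r_1 = 4/3. Let y(x) = x^r sum_{n>=0} a_n x^n with a_0 = 1.
Substitute y = x^r sum a_n x^n and match x^{r+n}. The recurrence is
  D(n) a_n - 3 a_{n-1} - 2 a_{n-2} = 0,  where D(n) = (r+n)(r+n-1) + (5/3)(r+n) + (-8/3).
  a_n = [3 a_{n-1} + 2 a_{n-2}] / D(n).
Since the indicial polynomial factors as (r - r_1)(r - r_2), D(n) = (r_1 + n - r_1)(r_1 + n - r_2) = n(n + 10/3).
Evaluating step by step (a_0 = 1):
  n = 1: D(1) = 1(1 + 10/3) = 13/3; numerator = 3(1) = 3; a_1 = (3)/(13/3) = 9/13
  n = 2: D(2) = 2(2 + 10/3) = 32/3; numerator = 3(9/13) + 2(1) = 53/13; a_2 = (53/13)/(32/3) = 159/416
  n = 3: D(3) = 3(3 + 10/3) = 19; numerator = 3(159/416) + 2(9/13) = 81/32; a_3 = (81/32)/(19) = 81/608
  n = 4: D(4) = 4(4 + 10/3) = 88/3; numerator = 3(81/608) + 2(159/416) = 9201/7904; a_4 = (9201/7904)/(88/3) = 27603/695552

r = 4/3; a_0 = 1; a_1 = 9/13; a_2 = 159/416; a_3 = 81/608; a_4 = 27603/695552


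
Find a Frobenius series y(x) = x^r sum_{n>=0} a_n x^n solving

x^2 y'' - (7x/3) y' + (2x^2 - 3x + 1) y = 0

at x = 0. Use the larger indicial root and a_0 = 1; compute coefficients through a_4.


Write in Frobenius form y'' + (p(x)/x) y' + (q(x)/x^2) y = 0:
  p(x) = -7/3,  q(x) = 2x^2 - 3x + 1.
Indicial equation: r(r-1) + (-7/3) r + (1) = 0 -> roots r_1 = 3, r_2 = 1/3.
Take r = r_1 = 3. Let y(x) = x^r sum_{n>=0} a_n x^n with a_0 = 1.
Substitute y = x^r sum a_n x^n and match x^{r+n}. The recurrence is
  D(n) a_n - 3 a_{n-1} + 2 a_{n-2} = 0,  where D(n) = (r+n)(r+n-1) + (-7/3)(r+n) + (1).
  a_n = [3 a_{n-1} - 2 a_{n-2}] / D(n).
Since the indicial polynomial factors as (r - r_1)(r - r_2), D(n) = (r_1 + n - r_1)(r_1 + n - r_2) = n(n + 8/3).
Evaluating step by step (a_0 = 1):
  n = 1: D(1) = 1(1 + 8/3) = 11/3; numerator = 3(1) = 3; a_1 = (3)/(11/3) = 9/11
  n = 2: D(2) = 2(2 + 8/3) = 28/3; numerator = 3(9/11) - 2(1) = 5/11; a_2 = (5/11)/(28/3) = 15/308
  n = 3: D(3) = 3(3 + 8/3) = 17; numerator = 3(15/308) - 2(9/11) = -459/308; a_3 = (-459/308)/(17) = -27/308
  n = 4: D(4) = 4(4 + 8/3) = 80/3; numerator = 3(-27/308) - 2(15/308) = -111/308; a_4 = (-111/308)/(80/3) = -333/24640

r = 3; a_0 = 1; a_1 = 9/11; a_2 = 15/308; a_3 = -27/308; a_4 = -333/24640


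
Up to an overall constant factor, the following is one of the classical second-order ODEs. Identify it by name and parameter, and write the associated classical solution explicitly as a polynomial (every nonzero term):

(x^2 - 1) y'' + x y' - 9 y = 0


All three coefficients share the factor -1; dividing through by -1 gives  (1 - x^2) y'' - x y' + 9 y = 0.
This matches the Chebyshev equation (1 - x^2) y'' - x y' + n^2 y = 0 (note the -x y' term, not -2x y') with n^2 = 9, so n = 3; the polynomial solution is T_3(x).
With y = sum_k a_k x^k, matching x^k gives (k+2)(k+1) a_{k+2} = (k^2 - n^2) a_k = (k - 3)(k + 3) a_k. The right side vanishes at k = 3, so the series with the parity of 3 terminates at degree 3.
Standard normalization: leading coefficient of T_n is 2^(n-1), so a_3 = 2^2 = 4. Work downward with a_k = (k+1)(k+2) a_{k+2} / ((k - 3)(k + 3)):
  a_1 = (2)(3)(4) / ((1 - 3)(1 + 3)) = 24/(-8) = -3
Hence T_3(x) = 4 x^3 - 3 x.

T_3(x); series = 4 x^3 - 3 x


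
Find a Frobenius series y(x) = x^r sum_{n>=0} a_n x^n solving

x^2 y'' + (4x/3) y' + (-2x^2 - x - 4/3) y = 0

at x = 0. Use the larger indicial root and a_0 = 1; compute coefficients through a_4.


Write in Frobenius form y'' + (p(x)/x) y' + (q(x)/x^2) y = 0:
  p(x) = 4/3,  q(x) = -2x^2 - x - 4/3.
Indicial equation: r(r-1) + (4/3) r + (-4/3) = 0 -> roots r_1 = 1, r_2 = -4/3.
Take r = r_1 = 1. Let y(x) = x^r sum_{n>=0} a_n x^n with a_0 = 1.
Substitute y = x^r sum a_n x^n and match x^{r+n}. The recurrence is
  D(n) a_n - 1 a_{n-1} - 2 a_{n-2} = 0,  where D(n) = (r+n)(r+n-1) + (4/3)(r+n) + (-4/3).
  a_n = [1 a_{n-1} + 2 a_{n-2}] / D(n).
Since the indicial polynomial factors as (r - r_1)(r - r_2), D(n) = (r_1 + n - r_1)(r_1 + n - r_2) = n(n + 7/3).
Evaluating step by step (a_0 = 1):
  n = 1: D(1) = 1(1 + 7/3) = 10/3; numerator = 1(1) = 1; a_1 = (1)/(10/3) = 3/10
  n = 2: D(2) = 2(2 + 7/3) = 26/3; numerator = 1(3/10) + 2(1) = 23/10; a_2 = (23/10)/(26/3) = 69/260
  n = 3: D(3) = 3(3 + 7/3) = 16; numerator = 1(69/260) + 2(3/10) = 45/52; a_3 = (45/52)/(16) = 45/832
  n = 4: D(4) = 4(4 + 7/3) = 76/3; numerator = 1(45/832) + 2(69/260) = 2433/4160; a_4 = (2433/4160)/(76/3) = 7299/316160

r = 1; a_0 = 1; a_1 = 3/10; a_2 = 69/260; a_3 = 45/832; a_4 = 7299/316160


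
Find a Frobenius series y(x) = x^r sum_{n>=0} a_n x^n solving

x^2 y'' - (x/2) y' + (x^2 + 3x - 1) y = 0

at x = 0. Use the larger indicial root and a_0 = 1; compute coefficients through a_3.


Write in Frobenius form y'' + (p(x)/x) y' + (q(x)/x^2) y = 0:
  p(x) = -1/2,  q(x) = x^2 + 3x - 1.
Indicial equation: r(r-1) + (-1/2) r + (-1) = 0 -> roots r_1 = 2, r_2 = -1/2.
Take r = r_1 = 2. Let y(x) = x^r sum_{n>=0} a_n x^n with a_0 = 1.
Substitute y = x^r sum a_n x^n and match x^{r+n}. The recurrence is
  D(n) a_n + 3 a_{n-1} + 1 a_{n-2} = 0,  where D(n) = (r+n)(r+n-1) + (-1/2)(r+n) + (-1).
  a_n = [-3 a_{n-1} - 1 a_{n-2}] / D(n).
Since the indicial polynomial factors as (r - r_1)(r - r_2), D(n) = (r_1 + n - r_1)(r_1 + n - r_2) = n(n + 5/2).
Evaluating step by step (a_0 = 1):
  n = 1: D(1) = 1(1 + 5/2) = 7/2; numerator = -3(1) = -3; a_1 = (-3)/(7/2) = -6/7
  n = 2: D(2) = 2(2 + 5/2) = 9; numerator = -3(-6/7) - 1(1) = 11/7; a_2 = (11/7)/(9) = 11/63
  n = 3: D(3) = 3(3 + 5/2) = 33/2; numerator = -3(11/63) - 1(-6/7) = 1/3; a_3 = (1/3)/(33/2) = 2/99

r = 2; a_0 = 1; a_1 = -6/7; a_2 = 11/63; a_3 = 2/99


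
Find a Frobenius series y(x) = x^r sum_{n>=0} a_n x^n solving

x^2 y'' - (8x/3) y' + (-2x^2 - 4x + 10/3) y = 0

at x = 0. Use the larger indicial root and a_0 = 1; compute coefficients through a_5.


Write in Frobenius form y'' + (p(x)/x) y' + (q(x)/x^2) y = 0:
  p(x) = -8/3,  q(x) = -2x^2 - 4x + 10/3.
Indicial equation: r(r-1) + (-8/3) r + (10/3) = 0 -> roots r_1 = 2, r_2 = 5/3.
Take r = r_1 = 2. Let y(x) = x^r sum_{n>=0} a_n x^n with a_0 = 1.
Substitute y = x^r sum a_n x^n and match x^{r+n}. The recurrence is
  D(n) a_n - 4 a_{n-1} - 2 a_{n-2} = 0,  where D(n) = (r+n)(r+n-1) + (-8/3)(r+n) + (10/3).
  a_n = [4 a_{n-1} + 2 a_{n-2}] / D(n).
Since the indicial polynomial factors as (r - r_1)(r - r_2), D(n) = (r_1 + n - r_1)(r_1 + n - r_2) = n(n + 1/3).
Evaluating step by step (a_0 = 1):
  n = 1: D(1) = 1(1 + 1/3) = 4/3; numerator = 4(1) = 4; a_1 = (4)/(4/3) = 3
  n = 2: D(2) = 2(2 + 1/3) = 14/3; numerator = 4(3) + 2(1) = 14; a_2 = (14)/(14/3) = 3
  n = 3: D(3) = 3(3 + 1/3) = 10; numerator = 4(3) + 2(3) = 18; a_3 = (18)/(10) = 9/5
  n = 4: D(4) = 4(4 + 1/3) = 52/3; numerator = 4(9/5) + 2(3) = 66/5; a_4 = (66/5)/(52/3) = 99/130
  n = 5: D(5) = 5(5 + 1/3) = 80/3; numerator = 4(99/130) + 2(9/5) = 432/65; a_5 = (432/65)/(80/3) = 81/325

r = 2; a_0 = 1; a_1 = 3; a_2 = 3; a_3 = 9/5; a_4 = 99/130; a_5 = 81/325


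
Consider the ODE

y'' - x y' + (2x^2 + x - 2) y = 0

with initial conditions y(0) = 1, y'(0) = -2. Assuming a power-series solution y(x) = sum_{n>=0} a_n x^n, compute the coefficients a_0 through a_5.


Ansatz: y(x) = sum_{n>=0} a_n x^n, so y'(x) = sum_{n>=1} n a_n x^(n-1) and y''(x) = sum_{n>=2} n(n-1) a_n x^(n-2).
Substitute into P(x) y'' + Q(x) y' + R(x) y = 0 with P(x) = 1, Q(x) = -x, R(x) = 2x^2 + x - 2, and match powers of x.
Initial conditions: a_0 = 1, a_1 = -2.
Setting the coefficient of each power of x to zero and solving order by order (substituting the coefficients already found):
  x^0: 2 a_2 - 2 a_0 = 0  ->  2 a_2 = 2 a_0 = 2  ->  a_2 = 1
  x^1: 6 a_3 - 3 a_1 + a_0 = 0  ->  6 a_3 = 3 a_1 - a_0 = -7  ->  a_3 = -7/6
  x^2: 12 a_4 - 4 a_2 + a_1 + 2 a_0 = 0  ->  12 a_4 = 4 a_2 - a_1 - 2 a_0 = 4  ->  a_4 = 1/3
  x^3: 20 a_5 - 5 a_3 + a_2 + 2 a_1 = 0  ->  20 a_5 = 5 a_3 - a_2 - 2 a_1 = -17/6  ->  a_5 = -17/120
Truncated series: y(x) = 1 - 2 x + x^2 - (7/6) x^3 + (1/3) x^4 - (17/120) x^5 + O(x^6).

a_0 = 1; a_1 = -2; a_2 = 1; a_3 = -7/6; a_4 = 1/3; a_5 = -17/120


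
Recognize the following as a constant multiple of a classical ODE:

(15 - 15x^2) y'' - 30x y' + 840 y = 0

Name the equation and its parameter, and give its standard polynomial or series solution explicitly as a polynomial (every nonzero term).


All three coefficients share the factor 15; dividing through by 15 gives  (1 - x^2) y'' - 2x y' + 56 y = 0.
This matches the Legendre equation (1 - x^2) y'' - 2x y' + n(n+1) y = 0 (note the -2x y' term) with n(n+1) = 56, so n = 7; the polynomial solution is P_7(x).
With y = sum_k a_k x^k, matching x^k gives (k+2)(k+1) a_{k+2} = [k(k+1) - n(n+1)] a_k = (k - 7)(k + 8) a_k. The right side vanishes at k = 7, so the series with the parity of 7 terminates at degree 7.
Standard normalization (P_n(1) = 1): leading coefficient (2n)!/(2^n (n!)^2) = 87178291200/(128*25401600) = 429/16, so a_7 = 429/16. Work downward with a_k = (k+1)(k+2) a_{k+2} / ((k - 7)(k + 8)):
  a_5 = (6)(7)(429/16) / ((5 - 7)(5 + 8)) = (9009/8)/(-26) = -693/16
  a_3 = (4)(5)(-693/16) / ((3 - 7)(3 + 8)) = (-3465/4)/(-44) = 315/16
  a_1 = (2)(3)(315/16) / ((1 - 7)(1 + 8)) = (945/8)/(-54) = -35/16
Hence P_7(x) = 429 x^7/16 - 693 x^5/16 + 315 x^3/16 - 35 x/16.

P_7(x); series = 429 x^7/16 - 693 x^5/16 + 315 x^3/16 - 35 x/16


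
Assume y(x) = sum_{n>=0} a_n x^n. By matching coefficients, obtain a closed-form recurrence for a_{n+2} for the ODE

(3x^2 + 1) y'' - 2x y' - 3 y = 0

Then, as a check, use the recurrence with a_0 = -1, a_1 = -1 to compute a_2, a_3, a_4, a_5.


Substitute y = sum_n a_n x^n.
(1 + 3 x^2) y'' contributes (n+2)(n+1) a_{n+2} + 3 n(n-1) a_n at x^n.
-2 x y'(x) contributes -2 n a_n at x^n.
-3 y(x) contributes -3 a_n at x^n.
Matching x^n: (n+2)(n+1) a_{n+2} + (3 n(n-1) - 2 n - 3) a_n = 0.
Thus a_{n+2} = (-3 n(n-1) + 2 n + 3) / ((n+1)(n+2)) * a_n.

Check with a_0 = -1, a_1 = -1 (apply the recurrence for n = 0, 1, 2, 3): a_0 = -1, a_1 = -1, a_2 = -3/2, a_3 = -5/6, a_4 = -1/8, a_5 = 3/8.

a_(n+2) = (-3 n(n-1) + 2 n + 3) / ((n+1)(n+2)) * a_n; check: a_0 = -1, a_1 = -1, a_2 = -3/2, a_3 = -5/6, a_4 = -1/8, a_5 = 3/8


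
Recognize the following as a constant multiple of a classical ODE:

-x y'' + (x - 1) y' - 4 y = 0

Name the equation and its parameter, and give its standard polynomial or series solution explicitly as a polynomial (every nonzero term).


All three coefficients share the factor -1; dividing through by -1 gives  x y'' + (1 - x) y' + 4 y = 0.
This matches the Laguerre equation x y'' + (1 - x) y' + n y = 0 with n = 4; the polynomial solution is L_4(x).
With y = sum_k a_k x^k, matching x^k gives (k+1)k a_{k+1} + (k+1) a_{k+1} - k a_k + n a_k = 0, i.e. (k+1)^2 a_{k+1} = (k - n) a_k = (k - 4) a_k. The right side vanishes at k = 4, so the series terminates at degree 4.
Standard normalization L_n(0) = 1 gives a_0 = 1. Work upward with a_{k+1} = (k - 4) a_k / (k+1)^2:
  a_1 = (0 - 4)(1) / 1^2 = -4/1 = -4
  a_2 = (1 - 4)(-4) / 2^2 = 12/4 = 3
  a_3 = (2 - 4)(3) / 3^2 = -6/9 = -2/3
  a_4 = (3 - 4)(-2/3) / 4^2 = (2/3)/16 = 1/24
Hence L_4(x) = x^4/24 - 2 x^3/3 + 3 x^2 - 4 x + 1.

L_4(x); series = x^4/24 - 2 x^3/3 + 3 x^2 - 4 x + 1


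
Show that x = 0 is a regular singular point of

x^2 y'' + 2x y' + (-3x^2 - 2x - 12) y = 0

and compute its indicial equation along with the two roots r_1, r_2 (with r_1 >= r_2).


Divide by x^2 to reach normal form y'' + P_1(x) y' + P_2(x) y = 0 with P_1(x) = 2/x and P_2(x) = -3 - 2/x - 12/x^2.
x = 0 is a singular point because the y'-coefficient 2/x has a pole at x = 0 and the y-coefficient -3 - 2/x - 12/x^2 has a pole at x = 0.
It is a regular singular point because x P_1(x) = p(x) = 2 and x^2 P_2(x) = q(x) = -3x^2 - 2x - 12 are polynomials, hence analytic at x = 0.
p(0) = 2,  q(0) = -12.
Indicial equation: r(r-1) + p(0) r + q(0) = 0, i.e. r^2 + (p(0) - 1) r + q(0) = 0, i.e. r^2 + 1 r - 12 = 0.
Discriminant: (1)^2 - 4(-12) = 49, so r = (-1 ± 7)/2.
Solving: r_1 = 3, r_2 = -4.

indicial: r^2 + 1 r - 12 = 0; roots r_1 = 3, r_2 = -4
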